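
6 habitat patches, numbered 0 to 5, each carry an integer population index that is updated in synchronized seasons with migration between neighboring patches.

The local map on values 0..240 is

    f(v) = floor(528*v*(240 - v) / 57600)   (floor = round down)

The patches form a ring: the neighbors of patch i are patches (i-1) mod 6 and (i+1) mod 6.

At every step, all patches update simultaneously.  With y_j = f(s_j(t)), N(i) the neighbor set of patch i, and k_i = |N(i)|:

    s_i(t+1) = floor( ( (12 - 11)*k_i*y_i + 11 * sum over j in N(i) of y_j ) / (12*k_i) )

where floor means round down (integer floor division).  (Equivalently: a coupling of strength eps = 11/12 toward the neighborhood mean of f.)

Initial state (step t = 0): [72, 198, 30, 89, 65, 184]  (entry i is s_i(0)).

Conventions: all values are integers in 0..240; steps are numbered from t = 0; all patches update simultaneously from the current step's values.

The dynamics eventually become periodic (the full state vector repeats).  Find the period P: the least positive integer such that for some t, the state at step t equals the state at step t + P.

Answer: 2
Key observation: The state at step 3, [131, 131, 131, 131, 131, 131], reappears at step 5 — and no state repeats earlier — so the cycle the system enters has period 2.

Derivation:
t=0: [72, 198, 30, 89, 65, 184]
t=1: [87, 82, 95, 84, 108, 105]
t=2: [123, 123, 119, 127, 124, 126]
t=3: [131, 131, 131, 131, 131, 131]
t=4: [130, 130, 130, 130, 130, 130]
t=5: [131, 131, 131, 131, 131, 131]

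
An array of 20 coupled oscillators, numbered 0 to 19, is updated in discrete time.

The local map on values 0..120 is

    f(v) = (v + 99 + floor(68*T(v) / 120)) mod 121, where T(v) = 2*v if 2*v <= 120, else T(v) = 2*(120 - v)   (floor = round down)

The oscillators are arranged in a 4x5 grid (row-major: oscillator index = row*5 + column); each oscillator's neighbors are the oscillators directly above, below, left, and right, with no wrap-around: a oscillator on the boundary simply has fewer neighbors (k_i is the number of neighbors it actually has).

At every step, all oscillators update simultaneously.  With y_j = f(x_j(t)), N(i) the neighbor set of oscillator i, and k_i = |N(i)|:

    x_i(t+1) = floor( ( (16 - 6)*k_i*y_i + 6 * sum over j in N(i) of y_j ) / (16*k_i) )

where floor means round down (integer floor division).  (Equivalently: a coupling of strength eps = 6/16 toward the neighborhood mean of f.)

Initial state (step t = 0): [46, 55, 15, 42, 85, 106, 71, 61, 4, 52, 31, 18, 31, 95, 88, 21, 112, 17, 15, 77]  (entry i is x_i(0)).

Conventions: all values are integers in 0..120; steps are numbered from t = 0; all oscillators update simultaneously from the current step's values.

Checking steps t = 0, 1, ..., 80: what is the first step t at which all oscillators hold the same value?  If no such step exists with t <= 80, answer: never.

Answer: 4
Key observation: Synchronization is absorbing here: once all oscillators are equal they stay equal, and step 4 is the first all-equal step.

Derivation:
t=0: [46, 55, 15, 42, 85, 106, 71, 61, 4, 52, 31, 18, 31, 95, 88, 21, 112, 17, 15, 77]  (not all equal)
t=1: [83, 83, 39, 69, 92, 89, 94, 90, 100, 93, 44, 37, 49, 87, 100, 40, 68, 27, 33, 85]  (not all equal)
t=2: [102, 96, 76, 97, 101, 98, 97, 96, 100, 100, 72, 68, 78, 94, 100, 72, 84, 51, 59, 91]  (not all equal)
t=3: [100, 101, 102, 101, 100, 100, 101, 101, 100, 100, 103, 103, 101, 101, 100, 103, 100, 92, 100, 101]  (not all equal)
t=4: [100, 100, 100, 100, 100, 100, 100, 100, 100, 100, 100, 100, 100, 100, 100, 100, 100, 100, 100, 100]  (all equal)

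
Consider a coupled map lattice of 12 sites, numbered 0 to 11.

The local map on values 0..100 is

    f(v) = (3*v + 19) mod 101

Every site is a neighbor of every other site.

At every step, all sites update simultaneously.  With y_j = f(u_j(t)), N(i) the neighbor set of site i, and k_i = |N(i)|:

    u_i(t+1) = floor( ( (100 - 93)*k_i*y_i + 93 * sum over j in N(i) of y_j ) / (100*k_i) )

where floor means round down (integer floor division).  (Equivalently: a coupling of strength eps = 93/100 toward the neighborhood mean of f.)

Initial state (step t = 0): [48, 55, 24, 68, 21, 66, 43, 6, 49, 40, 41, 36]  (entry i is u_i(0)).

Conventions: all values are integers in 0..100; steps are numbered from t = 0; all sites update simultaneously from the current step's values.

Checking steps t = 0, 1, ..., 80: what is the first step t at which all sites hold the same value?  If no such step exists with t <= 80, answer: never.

Simulating step by step:
t=0: [48, 55, 24, 68, 21, 66, 43, 6, 49, 40, 41, 36]  (not all equal)
t=1: [50, 50, 50, 51, 50, 51, 50, 50, 50, 50, 50, 51]  (not all equal)
t=2: [68, 68, 68, 68, 68, 68, 68, 68, 68, 68, 68, 68]  (all equal)

Answer: 2
Key observation: Synchronization is absorbing here: once all sites are equal they stay equal, and step 2 is the first all-equal step.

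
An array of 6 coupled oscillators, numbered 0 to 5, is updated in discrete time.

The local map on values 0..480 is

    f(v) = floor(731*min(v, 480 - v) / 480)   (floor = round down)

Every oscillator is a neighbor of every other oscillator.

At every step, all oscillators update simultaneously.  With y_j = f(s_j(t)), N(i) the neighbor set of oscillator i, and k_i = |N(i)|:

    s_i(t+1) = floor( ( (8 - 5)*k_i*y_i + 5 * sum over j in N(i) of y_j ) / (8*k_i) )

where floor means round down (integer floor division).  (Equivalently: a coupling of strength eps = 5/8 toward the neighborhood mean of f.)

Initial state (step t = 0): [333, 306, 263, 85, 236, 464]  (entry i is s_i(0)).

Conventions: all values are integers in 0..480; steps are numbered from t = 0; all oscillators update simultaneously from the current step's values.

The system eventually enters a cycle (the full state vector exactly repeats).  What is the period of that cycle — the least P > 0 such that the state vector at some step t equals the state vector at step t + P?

Answer: 2
Key observation: The state at step 22, [335, 335, 335, 335, 335, 335], reappears at step 24 — and no state repeats earlier — so the cycle the system enters has period 2.

Derivation:
t=0: [333, 306, 263, 85, 236, 464]
t=1: [221, 232, 248, 198, 255, 172]
t=2: [327, 331, 331, 318, 328, 308]
t=3: [236, 234, 234, 239, 235, 243]
t=4: [358, 357, 357, 359, 358, 358]
t=5: [185, 185, 185, 185, 185, 185]
t=6: [281, 281, 281, 281, 281, 281]
t=7: [303, 303, 303, 303, 303, 303]
t=8: [269, 269, 269, 269, 269, 269]
t=9: [321, 321, 321, 321, 321, 321]
t=10: [242, 242, 242, 242, 242, 242]
t=11: [362, 362, 362, 362, 362, 362]
t=12: [179, 179, 179, 179, 179, 179]
t=13: [272, 272, 272, 272, 272, 272]
t=14: [316, 316, 316, 316, 316, 316]
t=15: [249, 249, 249, 249, 249, 249]
t=16: [351, 351, 351, 351, 351, 351]
t=17: [196, 196, 196, 196, 196, 196]
t=18: [298, 298, 298, 298, 298, 298]
t=19: [277, 277, 277, 277, 277, 277]
t=20: [309, 309, 309, 309, 309, 309]
t=21: [260, 260, 260, 260, 260, 260]
t=22: [335, 335, 335, 335, 335, 335]
t=23: [220, 220, 220, 220, 220, 220]
t=24: [335, 335, 335, 335, 335, 335]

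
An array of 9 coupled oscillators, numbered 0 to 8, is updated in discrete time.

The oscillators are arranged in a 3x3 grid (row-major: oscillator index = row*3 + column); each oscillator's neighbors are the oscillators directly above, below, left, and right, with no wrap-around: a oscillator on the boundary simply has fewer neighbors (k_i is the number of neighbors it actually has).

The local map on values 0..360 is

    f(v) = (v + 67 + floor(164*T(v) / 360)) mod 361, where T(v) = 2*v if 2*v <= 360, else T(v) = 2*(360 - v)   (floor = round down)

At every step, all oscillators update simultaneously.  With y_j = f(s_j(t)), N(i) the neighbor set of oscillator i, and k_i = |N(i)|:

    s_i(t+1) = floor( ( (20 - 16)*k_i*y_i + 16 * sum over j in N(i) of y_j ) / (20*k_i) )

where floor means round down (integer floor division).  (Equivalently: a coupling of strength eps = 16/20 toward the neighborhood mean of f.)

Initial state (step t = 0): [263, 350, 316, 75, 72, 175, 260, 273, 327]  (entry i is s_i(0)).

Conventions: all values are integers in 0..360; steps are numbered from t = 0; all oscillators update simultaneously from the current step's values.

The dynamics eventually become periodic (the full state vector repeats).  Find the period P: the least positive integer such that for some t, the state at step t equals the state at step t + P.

Answer: 12
Key observation: The state at step 10, [50, 50, 50, 50, 50, 50, 50, 50, 50], reappears at step 22 — and no state repeats earlier — so the cycle the system enters has period 12.

Derivation:
t=0: [263, 350, 316, 75, 72, 175, 260, 273, 327]
t=1: [121, 99, 54, 126, 115, 95, 118, 98, 51]
t=2: [284, 252, 235, 295, 270, 214, 282, 248, 233]
t=3: [58, 56, 54, 58, 56, 54, 58, 56, 54]
t=4: [175, 173, 171, 176, 173, 171, 175, 173, 171]
t=5: [39, 36, 33, 39, 36, 33, 39, 36, 33]
t=6: [138, 135, 132, 139, 135, 131, 138, 135, 132]
t=7: [328, 324, 320, 329, 324, 320, 328, 324, 320]
t=8: [62, 62, 62, 62, 62, 62, 62, 62, 62]
t=9: [185, 185, 185, 185, 185, 185, 185, 185, 185]
t=10: [50, 50, 50, 50, 50, 50, 50, 50, 50]
t=11: [162, 162, 162, 162, 162, 162, 162, 162, 162]
t=12: [15, 15, 15, 15, 15, 15, 15, 15, 15]
t=13: [95, 95, 95, 95, 95, 95, 95, 95, 95]
t=14: [248, 248, 248, 248, 248, 248, 248, 248, 248]
t=15: [56, 56, 56, 56, 56, 56, 56, 56, 56]
t=16: [174, 174, 174, 174, 174, 174, 174, 174, 174]
t=17: [38, 38, 38, 38, 38, 38, 38, 38, 38]
t=18: [139, 139, 139, 139, 139, 139, 139, 139, 139]
t=19: [332, 332, 332, 332, 332, 332, 332, 332, 332]
t=20: [63, 63, 63, 63, 63, 63, 63, 63, 63]
t=21: [187, 187, 187, 187, 187, 187, 187, 187, 187]
t=22: [50, 50, 50, 50, 50, 50, 50, 50, 50]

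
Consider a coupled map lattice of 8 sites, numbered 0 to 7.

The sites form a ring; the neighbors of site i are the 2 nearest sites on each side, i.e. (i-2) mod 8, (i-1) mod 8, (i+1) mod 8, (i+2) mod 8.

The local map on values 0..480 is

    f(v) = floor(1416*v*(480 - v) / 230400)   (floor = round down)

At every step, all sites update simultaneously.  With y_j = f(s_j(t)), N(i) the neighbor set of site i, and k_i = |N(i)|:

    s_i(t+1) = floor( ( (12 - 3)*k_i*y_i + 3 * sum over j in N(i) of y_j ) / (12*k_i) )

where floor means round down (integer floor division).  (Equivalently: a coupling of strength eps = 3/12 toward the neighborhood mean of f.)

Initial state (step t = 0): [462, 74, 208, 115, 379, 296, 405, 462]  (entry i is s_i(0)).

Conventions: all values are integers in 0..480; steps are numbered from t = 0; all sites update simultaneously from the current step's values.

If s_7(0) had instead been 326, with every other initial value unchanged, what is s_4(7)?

Answer: s_4(7) = 302
Key observation: This trace re-runs the system from the modified initial state.

Derivation:
t=0: [462, 74, 208, 115, 379, 296, 405, 326]
t=1: [102, 198, 305, 261, 246, 312, 197, 278]
t=2: [261, 336, 326, 347, 348, 328, 335, 336]
t=3: [338, 300, 306, 286, 286, 302, 300, 301]
t=4: [303, 329, 326, 338, 338, 331, 329, 328]
t=5: [323, 306, 307, 296, 296, 302, 305, 307]
t=6: [314, 326, 326, 332, 332, 330, 327, 325]
t=7: [317, 308, 307, 302, 302, 304, 307, 309]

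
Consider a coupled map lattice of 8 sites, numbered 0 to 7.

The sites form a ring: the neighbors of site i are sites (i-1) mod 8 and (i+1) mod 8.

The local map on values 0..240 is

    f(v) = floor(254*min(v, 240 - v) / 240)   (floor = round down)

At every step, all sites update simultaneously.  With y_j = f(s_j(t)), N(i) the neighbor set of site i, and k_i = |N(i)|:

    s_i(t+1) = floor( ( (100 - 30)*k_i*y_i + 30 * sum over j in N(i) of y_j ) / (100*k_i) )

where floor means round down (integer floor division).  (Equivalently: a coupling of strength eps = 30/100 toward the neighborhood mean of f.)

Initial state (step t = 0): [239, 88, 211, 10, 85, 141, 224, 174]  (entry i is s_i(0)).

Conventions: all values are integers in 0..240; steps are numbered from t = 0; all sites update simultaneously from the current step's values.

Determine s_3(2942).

Answer: s_3(2942) = 123
Key observation: The state at step 23, [123, 123, 123, 123, 123, 123, 123, 123], reappears at step 24: the system is in a cycle of period 1 from step 23 on.  Therefore the state at step 2942 equals the state at step 23 + ((2942 - 23) mod 1) = 23, which is [123, 123, 123, 123, 123, 123, 123, 123].

Derivation:
t=0: [239, 88, 211, 10, 85, 141, 224, 174]
t=1: [25, 69, 36, 24, 79, 88, 37, 50]
t=2: [36, 60, 41, 35, 75, 83, 49, 46]
t=3: [43, 56, 45, 44, 73, 80, 55, 46]
t=4: [47, 55, 48, 50, 73, 79, 60, 49]
t=5: [50, 55, 51, 55, 74, 79, 64, 52]
t=6: [53, 56, 54, 60, 75, 79, 67, 56]
t=7: [56, 58, 58, 64, 77, 80, 70, 60]
t=8: [59, 60, 61, 68, 79, 82, 73, 64]
t=9: [62, 63, 64, 71, 81, 84, 76, 67]
t=10: [65, 66, 68, 75, 83, 86, 79, 70]
t=11: [69, 69, 71, 79, 86, 89, 82, 74]
t=12: [73, 73, 75, 83, 90, 92, 86, 78]
t=13: [77, 77, 79, 87, 94, 95, 90, 82]
t=14: [81, 81, 84, 91, 98, 99, 94, 86]
t=15: [85, 85, 88, 95, 102, 103, 98, 91]
t=16: [90, 89, 93, 100, 106, 107, 102, 96]
t=17: [95, 94, 98, 105, 111, 111, 107, 101]
t=18: [100, 99, 103, 110, 116, 116, 112, 106]
t=19: [105, 104, 109, 115, 121, 121, 117, 111]
t=20: [111, 110, 115, 120, 124, 124, 122, 117]
t=21: [117, 116, 121, 125, 122, 122, 123, 122]
t=22: [123, 122, 123, 122, 123, 123, 123, 123]
t=23: [123, 123, 123, 123, 123, 123, 123, 123]
t=24: [123, 123, 123, 123, 123, 123, 123, 123]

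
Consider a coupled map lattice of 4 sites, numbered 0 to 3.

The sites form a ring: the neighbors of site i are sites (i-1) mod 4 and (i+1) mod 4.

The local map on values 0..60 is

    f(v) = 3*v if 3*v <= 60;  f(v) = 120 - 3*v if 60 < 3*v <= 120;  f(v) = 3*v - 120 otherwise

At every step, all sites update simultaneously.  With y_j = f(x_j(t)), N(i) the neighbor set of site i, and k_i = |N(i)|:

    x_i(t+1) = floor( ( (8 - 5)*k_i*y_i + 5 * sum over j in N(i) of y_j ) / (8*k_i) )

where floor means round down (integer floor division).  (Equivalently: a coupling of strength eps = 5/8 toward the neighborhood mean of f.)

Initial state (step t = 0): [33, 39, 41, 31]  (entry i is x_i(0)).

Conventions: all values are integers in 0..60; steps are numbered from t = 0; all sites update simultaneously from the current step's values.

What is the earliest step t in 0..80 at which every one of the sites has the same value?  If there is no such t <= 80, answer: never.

Answer: 32
Key observation: Synchronization is absorbing here: once all sites are equal they stay equal, and step 32 is the first all-equal step.

Derivation:
t=0: [33, 39, 41, 31]  (not all equal)
t=1: [17, 8, 10, 17]  (not all equal)
t=2: [42, 34, 34, 44]  (not all equal)
t=3: [11, 14, 16, 12]  (not all equal)
t=4: [36, 41, 42, 38]  (not all equal)
t=5: [7, 6, 5, 7]  (not all equal)
t=6: [20, 18, 17, 19]  (not all equal)
t=7: [57, 54, 53, 56]  (not all equal)
t=8: [47, 43, 42, 46]  (not all equal)
t=9: [16, 11, 10, 15]  (not all equal)
t=10: [42, 36, 35, 41]  (not all equal)
t=11: [6, 11, 10, 7]  (not all equal)
t=12: [23, 27, 28, 22]  (not all equal)
t=13: [48, 41, 42, 47]  (not all equal)
t=14: [16, 10, 9, 17]  (not all equal)
t=15: [43, 34, 35, 42]  (not all equal)
t=16: [10, 14, 13, 9]  (not all equal)
t=17: [32, 37, 36, 31]  (not all equal)
t=18: [20, 14, 15, 21]  (not all equal)
t=19: [53, 48, 47, 54]  (not all equal)
t=20: [35, 27, 28, 34]  (not all equal)
t=21: [23, 30, 31, 22]  (not all equal)
t=22: [45, 35, 36, 44]  (not all equal)
t=23: [14, 14, 12, 12]  (not all equal)
t=24: [40, 40, 37, 37]  (not all equal)
t=25: [2, 2, 6, 6]  (not all equal)
t=26: [9, 9, 14, 14]  (not all equal)
t=27: [31, 31, 37, 37]  (not all equal)
t=28: [21, 21, 14, 14]  (not all equal)
t=29: [52, 52, 46, 46]  (not all equal)
t=30: [30, 30, 23, 23]  (not all equal)
t=31: [36, 36, 44, 44]  (not all equal)
t=32: [12, 12, 12, 12]  (all equal)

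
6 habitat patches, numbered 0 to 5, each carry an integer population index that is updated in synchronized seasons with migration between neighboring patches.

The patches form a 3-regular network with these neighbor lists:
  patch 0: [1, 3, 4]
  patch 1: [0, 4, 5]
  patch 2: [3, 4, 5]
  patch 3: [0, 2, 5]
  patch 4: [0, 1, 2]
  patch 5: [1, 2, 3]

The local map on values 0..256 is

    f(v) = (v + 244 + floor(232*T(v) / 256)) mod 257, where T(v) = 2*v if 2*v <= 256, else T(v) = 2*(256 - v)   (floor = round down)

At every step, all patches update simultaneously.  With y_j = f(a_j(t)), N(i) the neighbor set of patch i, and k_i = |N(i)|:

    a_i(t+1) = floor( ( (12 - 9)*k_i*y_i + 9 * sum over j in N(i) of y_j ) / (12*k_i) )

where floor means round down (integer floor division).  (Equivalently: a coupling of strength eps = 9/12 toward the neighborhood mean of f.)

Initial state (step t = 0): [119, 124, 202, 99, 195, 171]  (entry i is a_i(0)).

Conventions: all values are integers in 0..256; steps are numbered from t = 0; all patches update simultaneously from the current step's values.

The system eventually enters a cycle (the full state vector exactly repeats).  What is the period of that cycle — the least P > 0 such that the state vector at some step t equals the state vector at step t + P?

Answer: 9
Key observation: The state at step 14, [68, 68, 68, 68, 68, 68], reappears at step 23 — and no state repeats earlier — so the cycle the system enters has period 9.

Derivation:
t=0: [119, 124, 202, 99, 195, 171]
t=1: [46, 58, 31, 39, 51, 42]
t=2: [123, 125, 101, 97, 117, 106]
t=3: [54, 60, 25, 29, 57, 31]
t=4: [127, 128, 86, 84, 124, 88]
t=5: [119, 122, 190, 193, 120, 193]
t=6: [60, 60, 45, 44, 60, 46]
t=7: [143, 145, 123, 123, 144, 123]
t=8: [76, 76, 75, 75, 76, 75]
t=9: [199, 199, 197, 197, 199, 197]
t=10: [32, 32, 32, 32, 32, 32]
t=11: [77, 77, 77, 77, 77, 77]
t=12: [203, 203, 203, 203, 203, 203]
t=13: [29, 29, 29, 29, 29, 29]
t=14: [68, 68, 68, 68, 68, 68]
t=15: [178, 178, 178, 178, 178, 178]
t=16: [49, 49, 49, 49, 49, 49]
t=17: [124, 124, 124, 124, 124, 124]
t=18: [78, 78, 78, 78, 78, 78]
t=19: [206, 206, 206, 206, 206, 206]
t=20: [26, 26, 26, 26, 26, 26]
t=21: [60, 60, 60, 60, 60, 60]
t=22: [155, 155, 155, 155, 155, 155]
t=23: [68, 68, 68, 68, 68, 68]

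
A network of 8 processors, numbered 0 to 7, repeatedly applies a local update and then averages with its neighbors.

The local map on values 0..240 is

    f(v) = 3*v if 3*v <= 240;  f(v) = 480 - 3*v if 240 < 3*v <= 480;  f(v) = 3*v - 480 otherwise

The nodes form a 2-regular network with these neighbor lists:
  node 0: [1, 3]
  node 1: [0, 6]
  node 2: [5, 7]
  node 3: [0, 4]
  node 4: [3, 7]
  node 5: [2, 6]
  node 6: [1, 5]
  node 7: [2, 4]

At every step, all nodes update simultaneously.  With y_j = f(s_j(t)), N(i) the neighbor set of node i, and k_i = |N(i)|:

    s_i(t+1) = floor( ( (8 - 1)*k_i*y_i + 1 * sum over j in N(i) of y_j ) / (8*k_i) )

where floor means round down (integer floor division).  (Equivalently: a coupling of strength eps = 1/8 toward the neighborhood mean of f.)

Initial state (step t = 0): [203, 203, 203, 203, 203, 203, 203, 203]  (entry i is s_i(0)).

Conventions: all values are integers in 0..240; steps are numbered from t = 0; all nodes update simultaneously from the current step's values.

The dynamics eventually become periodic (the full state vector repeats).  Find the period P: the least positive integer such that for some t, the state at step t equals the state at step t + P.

Simulating step by step:
t=0: [203, 203, 203, 203, 203, 203, 203, 203]
t=1: [129, 129, 129, 129, 129, 129, 129, 129]
t=2: [93, 93, 93, 93, 93, 93, 93, 93]
t=3: [201, 201, 201, 201, 201, 201, 201, 201]
t=4: [123, 123, 123, 123, 123, 123, 123, 123]
t=5: [111, 111, 111, 111, 111, 111, 111, 111]
t=6: [147, 147, 147, 147, 147, 147, 147, 147]
t=7: [39, 39, 39, 39, 39, 39, 39, 39]
t=8: [117, 117, 117, 117, 117, 117, 117, 117]
t=9: [129, 129, 129, 129, 129, 129, 129, 129]

Answer: 8
Key observation: The state at step 1, [129, 129, 129, 129, 129, 129, 129, 129], reappears at step 9 — and no state repeats earlier — so the cycle the system enters has period 8.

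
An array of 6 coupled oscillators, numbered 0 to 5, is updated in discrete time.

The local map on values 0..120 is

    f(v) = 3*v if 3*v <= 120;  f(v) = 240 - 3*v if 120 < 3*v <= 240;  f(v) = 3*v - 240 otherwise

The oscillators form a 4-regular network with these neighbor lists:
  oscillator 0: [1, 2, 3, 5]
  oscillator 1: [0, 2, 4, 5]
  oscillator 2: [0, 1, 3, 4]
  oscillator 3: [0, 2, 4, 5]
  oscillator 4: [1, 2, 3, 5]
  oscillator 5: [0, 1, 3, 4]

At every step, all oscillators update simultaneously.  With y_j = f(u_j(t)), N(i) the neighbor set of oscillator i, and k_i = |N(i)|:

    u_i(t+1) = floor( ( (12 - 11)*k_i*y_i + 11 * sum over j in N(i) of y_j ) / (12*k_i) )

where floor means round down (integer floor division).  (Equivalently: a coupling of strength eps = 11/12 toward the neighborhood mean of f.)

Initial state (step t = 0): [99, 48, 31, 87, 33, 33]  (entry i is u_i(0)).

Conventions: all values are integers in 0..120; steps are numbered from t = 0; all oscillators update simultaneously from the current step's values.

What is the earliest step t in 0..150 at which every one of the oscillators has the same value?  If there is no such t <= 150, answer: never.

Simulating step by step:
t=0: [99, 48, 31, 87, 33, 33]  (not all equal)
t=1: [75, 87, 70, 81, 79, 70]  (not all equal)
t=2: [20, 19, 12, 18, 19, 12]  (not all equal)
t=3: [46, 48, 55, 47, 46, 55]  (not all equal)
t=4: [87, 89, 97, 89, 87, 97]  (not all equal)
t=5: [37, 35, 26, 35, 37, 26]  (not all equal)
t=6: [93, 95, 105, 95, 93, 105]  (not all equal)
t=7: [58, 56, 44, 56, 58, 44]  (not all equal)
t=8: [88, 85, 72, 85, 88, 72]  (not all equal)
t=9: [19, 23, 19, 23, 19, 19]  (not all equal)
t=10: [62, 58, 62, 58, 62, 62]  (not all equal)
t=11: [59, 55, 59, 55, 59, 59]  (not all equal)
t=12: [68, 64, 68, 64, 68, 68]  (not all equal)
t=13: [41, 37, 41, 37, 41, 41]  (not all equal)
t=14: [114, 116, 114, 116, 114, 114]  (not all equal)
t=15: [104, 102, 104, 102, 104, 104]  (not all equal)
t=16: [69, 71, 69, 71, 69, 69]  (not all equal)
t=17: [30, 32, 30, 32, 30, 30]  (not all equal)
t=18: [92, 90, 92, 90, 92, 92]  (not all equal)
t=19: [33, 35, 33, 35, 33, 33]  (not all equal)
t=20: [101, 99, 101, 99, 101, 101]  (not all equal)
t=21: [60, 62, 60, 62, 60, 60]  (not all equal)
t=22: [57, 59, 57, 59, 57, 57]  (not all equal)
t=23: [66, 68, 66, 68, 66, 66]  (not all equal)
t=24: [39, 41, 39, 41, 39, 39]  (not all equal)
t=25: [117, 117, 117, 117, 117, 117]  (all equal)

Answer: 25
Key observation: Synchronization is absorbing here: once all oscillators are equal they stay equal, and step 25 is the first all-equal step.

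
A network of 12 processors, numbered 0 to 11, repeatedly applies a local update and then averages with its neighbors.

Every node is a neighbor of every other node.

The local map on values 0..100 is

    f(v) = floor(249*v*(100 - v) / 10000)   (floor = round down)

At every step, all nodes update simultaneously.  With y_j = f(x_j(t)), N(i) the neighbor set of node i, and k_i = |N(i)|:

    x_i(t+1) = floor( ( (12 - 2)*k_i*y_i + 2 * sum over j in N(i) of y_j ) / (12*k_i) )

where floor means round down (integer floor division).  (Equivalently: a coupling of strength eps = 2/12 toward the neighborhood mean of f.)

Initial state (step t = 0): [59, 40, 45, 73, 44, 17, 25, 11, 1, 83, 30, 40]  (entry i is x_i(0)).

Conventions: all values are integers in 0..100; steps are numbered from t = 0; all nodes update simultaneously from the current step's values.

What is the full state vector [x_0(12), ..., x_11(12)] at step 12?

Answer: [60, 60, 60, 60, 60, 60, 60, 60, 60, 60, 60, 60]

Derivation:
t=0: [59, 40, 45, 73, 44, 17, 25, 11, 1, 83, 30, 40]
t=1: [57, 56, 58, 48, 58, 36, 45, 27, 9, 36, 50, 56]
t=2: [60, 60, 59, 60, 59, 56, 60, 50, 26, 56, 60, 60]
t=3: [58, 58, 59, 58, 59, 60, 58, 61, 49, 60, 58, 58]
t=4: [59, 59, 59, 59, 59, 59, 59, 59, 61, 59, 59, 59]
t=5: [59, 59, 59, 59, 59, 59, 59, 59, 59, 59, 59, 59]
t=6: [60, 60, 60, 60, 60, 60, 60, 60, 60, 60, 60, 60]
t=7: [59, 59, 59, 59, 59, 59, 59, 59, 59, 59, 59, 59]
t=8: [60, 60, 60, 60, 60, 60, 60, 60, 60, 60, 60, 60]
t=9: [59, 59, 59, 59, 59, 59, 59, 59, 59, 59, 59, 59]
t=10: [60, 60, 60, 60, 60, 60, 60, 60, 60, 60, 60, 60]
t=11: [59, 59, 59, 59, 59, 59, 59, 59, 59, 59, 59, 59]
t=12: [60, 60, 60, 60, 60, 60, 60, 60, 60, 60, 60, 60]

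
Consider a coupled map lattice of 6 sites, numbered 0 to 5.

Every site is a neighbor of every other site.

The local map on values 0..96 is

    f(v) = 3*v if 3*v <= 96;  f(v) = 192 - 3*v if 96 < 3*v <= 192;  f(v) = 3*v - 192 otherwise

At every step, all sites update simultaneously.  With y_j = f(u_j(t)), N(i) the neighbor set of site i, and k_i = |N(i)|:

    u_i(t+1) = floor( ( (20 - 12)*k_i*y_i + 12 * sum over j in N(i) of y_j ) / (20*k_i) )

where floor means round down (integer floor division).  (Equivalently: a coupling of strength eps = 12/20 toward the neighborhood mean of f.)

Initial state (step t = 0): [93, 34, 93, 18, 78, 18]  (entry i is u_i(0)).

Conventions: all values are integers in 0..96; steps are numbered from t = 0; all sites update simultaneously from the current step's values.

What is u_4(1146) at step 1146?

Answer: u_4(1146) = 24
Key observation: The state at step 12, [23, 23, 23, 26, 24, 26], reappears at step 14: the system is in a cycle of period 2 from step 12 on.  Therefore the state at step 1146 equals the state at step 12 + ((1146 - 12) mod 2) = 12, which is [23, 23, 23, 26, 24, 26].

Derivation:
t=0: [93, 34, 93, 18, 78, 18]
t=1: [74, 74, 74, 64, 61, 64]
t=2: [20, 20, 20, 11, 14, 11]
t=3: [51, 51, 51, 43, 46, 43]
t=4: [46, 46, 46, 53, 50, 53]
t=5: [47, 47, 47, 41, 44, 41]
t=6: [56, 56, 56, 61, 58, 61]
t=7: [19, 19, 19, 15, 18, 15]
t=8: [53, 53, 53, 50, 52, 50]
t=9: [35, 35, 35, 38, 36, 38]
t=10: [84, 84, 84, 81, 83, 81]
t=11: [57, 57, 57, 54, 56, 54]
t=12: [23, 23, 23, 26, 24, 26]
t=13: [71, 71, 71, 74, 72, 74]
t=14: [23, 23, 23, 26, 24, 26]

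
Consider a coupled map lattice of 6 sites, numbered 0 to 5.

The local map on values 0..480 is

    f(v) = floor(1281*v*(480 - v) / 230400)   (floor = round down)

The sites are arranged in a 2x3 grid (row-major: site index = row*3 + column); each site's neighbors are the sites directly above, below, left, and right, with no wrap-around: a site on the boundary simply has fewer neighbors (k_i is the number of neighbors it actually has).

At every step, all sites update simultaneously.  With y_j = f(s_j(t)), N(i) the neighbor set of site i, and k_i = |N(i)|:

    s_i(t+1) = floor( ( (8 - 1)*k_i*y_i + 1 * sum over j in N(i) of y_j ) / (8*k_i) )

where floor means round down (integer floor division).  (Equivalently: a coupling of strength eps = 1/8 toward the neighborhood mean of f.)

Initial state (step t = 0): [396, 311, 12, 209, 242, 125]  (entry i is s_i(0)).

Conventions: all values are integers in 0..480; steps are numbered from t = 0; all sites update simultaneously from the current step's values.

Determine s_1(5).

Simulating step by step:
t=0: [396, 311, 12, 209, 242, 125]
t=1: [198, 277, 60, 306, 315, 237]
t=2: [309, 303, 162, 296, 290, 306]
t=3: [293, 297, 287, 301, 305, 296]
t=4: [303, 302, 306, 299, 296, 301]
t=5: [298, 298, 296, 300, 301, 299]

Answer: s_1(5) = 298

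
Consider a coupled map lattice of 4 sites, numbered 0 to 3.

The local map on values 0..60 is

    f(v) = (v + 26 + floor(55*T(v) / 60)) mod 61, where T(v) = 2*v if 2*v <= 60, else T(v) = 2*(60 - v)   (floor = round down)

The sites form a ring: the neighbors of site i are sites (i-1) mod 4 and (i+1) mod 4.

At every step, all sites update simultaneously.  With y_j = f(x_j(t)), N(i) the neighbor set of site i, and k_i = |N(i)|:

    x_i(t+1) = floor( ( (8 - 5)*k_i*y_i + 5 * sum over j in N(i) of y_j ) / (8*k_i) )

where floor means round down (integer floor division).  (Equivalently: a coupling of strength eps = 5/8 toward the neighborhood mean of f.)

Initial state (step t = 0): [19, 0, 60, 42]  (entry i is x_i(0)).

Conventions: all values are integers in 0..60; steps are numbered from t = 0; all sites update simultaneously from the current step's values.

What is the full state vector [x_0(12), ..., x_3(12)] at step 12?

Answer: [40, 40, 40, 40]

Derivation:
t=0: [19, 0, 60, 42]
t=1: [27, 23, 30, 28]
t=2: [38, 39, 41, 44]
t=3: [41, 41, 40, 40]
t=4: [40, 40, 40, 40]
t=5: [41, 41, 41, 41]
t=6: [40, 40, 40, 40]
t=7: [41, 41, 41, 41]
t=8: [40, 40, 40, 40]
t=9: [41, 41, 41, 41]
t=10: [40, 40, 40, 40]
t=11: [41, 41, 41, 41]
t=12: [40, 40, 40, 40]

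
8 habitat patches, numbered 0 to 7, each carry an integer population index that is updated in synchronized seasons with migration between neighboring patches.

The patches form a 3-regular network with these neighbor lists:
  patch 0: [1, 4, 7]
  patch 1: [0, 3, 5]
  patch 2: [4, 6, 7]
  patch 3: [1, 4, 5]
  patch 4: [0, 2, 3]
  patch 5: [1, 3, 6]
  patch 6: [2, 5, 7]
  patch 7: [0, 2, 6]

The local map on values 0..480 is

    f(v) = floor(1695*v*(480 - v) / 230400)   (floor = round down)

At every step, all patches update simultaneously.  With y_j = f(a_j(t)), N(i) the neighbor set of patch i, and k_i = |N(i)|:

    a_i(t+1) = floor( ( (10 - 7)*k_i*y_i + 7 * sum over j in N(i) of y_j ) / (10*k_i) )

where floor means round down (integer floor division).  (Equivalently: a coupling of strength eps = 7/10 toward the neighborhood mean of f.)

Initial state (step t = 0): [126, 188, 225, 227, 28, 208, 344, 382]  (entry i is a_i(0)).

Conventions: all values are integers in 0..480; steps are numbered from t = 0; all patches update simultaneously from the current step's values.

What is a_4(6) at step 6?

Answer: a_4(6) = 360

Derivation:
t=0: [126, 188, 225, 227, 28, 208, 344, 382]
t=1: [278, 392, 292, 339, 301, 397, 362, 337]
t=2: [357, 310, 369, 313, 391, 286, 327, 369]
t=3: [317, 376, 306, 360, 312, 388, 346, 321]
t=4: [358, 309, 374, 313, 369, 299, 342, 371]
t=5: [326, 373, 307, 368, 322, 380, 334, 312]
t=6: [356, 309, 377, 311, 360, 306, 353, 376]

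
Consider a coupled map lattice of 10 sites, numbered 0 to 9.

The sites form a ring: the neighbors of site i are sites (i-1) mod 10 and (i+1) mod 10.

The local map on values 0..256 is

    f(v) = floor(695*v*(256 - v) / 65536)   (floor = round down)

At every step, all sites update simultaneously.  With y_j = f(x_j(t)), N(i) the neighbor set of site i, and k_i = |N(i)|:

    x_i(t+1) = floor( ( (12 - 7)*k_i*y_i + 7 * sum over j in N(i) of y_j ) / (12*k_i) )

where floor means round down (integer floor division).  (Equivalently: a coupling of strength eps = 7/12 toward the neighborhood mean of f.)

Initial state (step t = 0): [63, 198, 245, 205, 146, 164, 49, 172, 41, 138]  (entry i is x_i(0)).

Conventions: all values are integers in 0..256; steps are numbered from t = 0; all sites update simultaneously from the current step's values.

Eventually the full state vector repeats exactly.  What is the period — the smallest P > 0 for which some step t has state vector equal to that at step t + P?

Answer: 2
Key observation: The state at step 8, [162, 162, 162, 162, 162, 162, 162, 162, 162, 162], reappears at step 10 — and no state repeats earlier — so the cycle the system enters has period 2.

Derivation:
t=0: [63, 198, 245, 205, 146, 164, 49, 172, 41, 138]
t=1: [138, 95, 79, 103, 149, 147, 135, 122, 133, 136]
t=2: [169, 160, 157, 162, 168, 170, 171, 173, 173, 172]
t=3: [156, 160, 162, 160, 157, 155, 153, 152, 152, 153]
t=4: [164, 162, 161, 162, 164, 165, 166, 167, 167, 166]
t=5: [159, 161, 161, 161, 160, 159, 158, 157, 157, 158]
t=6: [163, 162, 162, 162, 162, 163, 163, 164, 164, 163]
t=7: [160, 160, 161, 161, 160, 160, 160, 160, 160, 160]
t=8: [162, 162, 162, 162, 162, 162, 162, 162, 162, 162]
t=9: [161, 161, 161, 161, 161, 161, 161, 161, 161, 161]
t=10: [162, 162, 162, 162, 162, 162, 162, 162, 162, 162]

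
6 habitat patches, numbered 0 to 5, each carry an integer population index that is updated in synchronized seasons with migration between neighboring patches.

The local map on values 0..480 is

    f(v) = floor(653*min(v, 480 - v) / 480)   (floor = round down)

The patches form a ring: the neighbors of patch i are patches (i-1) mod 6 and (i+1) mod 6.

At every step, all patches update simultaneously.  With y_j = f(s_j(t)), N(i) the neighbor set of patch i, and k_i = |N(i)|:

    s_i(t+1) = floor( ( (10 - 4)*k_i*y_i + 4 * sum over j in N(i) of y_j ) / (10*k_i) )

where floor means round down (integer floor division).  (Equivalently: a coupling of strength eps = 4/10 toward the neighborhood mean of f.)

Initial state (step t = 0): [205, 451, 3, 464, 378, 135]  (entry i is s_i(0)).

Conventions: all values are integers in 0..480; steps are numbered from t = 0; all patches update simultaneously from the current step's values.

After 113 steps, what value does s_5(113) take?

Simulating step by step:
t=0: [205, 451, 3, 464, 378, 135]
t=1: [211, 79, 14, 41, 123, 193]
t=2: [246, 125, 43, 70, 163, 248]
t=3: [287, 177, 87, 112, 214, 296]
t=4: [255, 220, 149, 173, 255, 260]
t=5: [303, 281, 228, 242, 290, 301]
t=6: [246, 272, 304, 307, 268, 245]
t=7: [311, 280, 246, 246, 283, 312]
t=8: [237, 272, 308, 308, 270, 236]
t=9: [313, 280, 242, 243, 281, 314]
t=10: [235, 273, 312, 311, 271, 234]
t=11: [311, 278, 238, 239, 279, 311]
t=12: [238, 274, 313, 314, 274, 237]
t=13: [314, 278, 237, 236, 277, 313]
t=14: [235, 273, 312, 312, 275, 236]
t=15: [311, 278, 238, 238, 276, 312]
t=16: [237, 274, 313, 313, 276, 238]
t=17: [313, 277, 237, 237, 276, 313]
t=18: [236, 275, 312, 313, 276, 237]
t=19: [312, 276, 237, 237, 276, 312]
t=20: [237, 276, 313, 313, 276, 237]
t=21: [313, 276, 237, 237, 276, 313]
t=22: [237, 276, 313, 313, 276, 237]

Answer: s_5(113) = 313
Key observation: The state at step 20, [237, 276, 313, 313, 276, 237], reappears at step 22: the system is in a cycle of period 2 from step 20 on.  Therefore the state at step 113 equals the state at step 20 + ((113 - 20) mod 2) = 21, which is [313, 276, 237, 237, 276, 313].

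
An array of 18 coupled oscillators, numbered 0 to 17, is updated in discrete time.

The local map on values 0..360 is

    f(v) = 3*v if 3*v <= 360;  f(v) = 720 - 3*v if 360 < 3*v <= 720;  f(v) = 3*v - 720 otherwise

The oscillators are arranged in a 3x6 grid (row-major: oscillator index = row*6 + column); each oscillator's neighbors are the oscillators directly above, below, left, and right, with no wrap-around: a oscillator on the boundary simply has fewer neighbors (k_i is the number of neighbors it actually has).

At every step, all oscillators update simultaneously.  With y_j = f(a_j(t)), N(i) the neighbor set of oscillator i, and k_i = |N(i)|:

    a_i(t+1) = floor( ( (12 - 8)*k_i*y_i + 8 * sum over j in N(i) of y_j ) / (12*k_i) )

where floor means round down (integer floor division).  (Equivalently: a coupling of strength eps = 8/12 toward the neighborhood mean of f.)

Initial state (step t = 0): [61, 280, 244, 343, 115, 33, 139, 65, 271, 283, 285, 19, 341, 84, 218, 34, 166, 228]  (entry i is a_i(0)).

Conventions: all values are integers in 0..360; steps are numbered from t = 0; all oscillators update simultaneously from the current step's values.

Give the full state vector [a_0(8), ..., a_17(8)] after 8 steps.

Answer: [176, 228, 252, 246, 215, 154, 160, 243, 276, 299, 282, 234, 137, 226, 266, 278, 294, 279]

Derivation:
t=0: [61, 280, 244, 343, 115, 33, 139, 65, 271, 283, 285, 19, 341, 84, 218, 34, 166, 228]
t=1: [202, 126, 120, 211, 235, 167, 252, 193, 98, 149, 170, 79, 286, 209, 121, 126, 134, 105]
t=2: [164, 250, 280, 173, 119, 157, 99, 174, 286, 246, 210, 244, 89, 172, 281, 324, 298, 290]
t=3: [185, 131, 122, 177, 239, 206, 253, 177, 122, 119, 123, 112, 256, 198, 173, 154, 167, 112]
t=4: [177, 266, 311, 221, 143, 147, 102, 204, 301, 311, 269, 287, 71, 139, 231, 258, 283, 297]
t=5: [191, 139, 141, 178, 191, 237, 215, 181, 154, 134, 158, 166, 274, 178, 129, 100, 112, 147]
t=6: [175, 239, 265, 231, 147, 126, 119, 196, 273, 271, 252, 192, 121, 198, 276, 319, 295, 279]
t=7: [185, 90, 53, 108, 183, 255, 271, 141, 101, 97, 125, 158, 280, 174, 138, 160, 141, 142]
t=8: [176, 228, 252, 246, 215, 154, 160, 243, 276, 299, 282, 234, 137, 226, 266, 278, 294, 279]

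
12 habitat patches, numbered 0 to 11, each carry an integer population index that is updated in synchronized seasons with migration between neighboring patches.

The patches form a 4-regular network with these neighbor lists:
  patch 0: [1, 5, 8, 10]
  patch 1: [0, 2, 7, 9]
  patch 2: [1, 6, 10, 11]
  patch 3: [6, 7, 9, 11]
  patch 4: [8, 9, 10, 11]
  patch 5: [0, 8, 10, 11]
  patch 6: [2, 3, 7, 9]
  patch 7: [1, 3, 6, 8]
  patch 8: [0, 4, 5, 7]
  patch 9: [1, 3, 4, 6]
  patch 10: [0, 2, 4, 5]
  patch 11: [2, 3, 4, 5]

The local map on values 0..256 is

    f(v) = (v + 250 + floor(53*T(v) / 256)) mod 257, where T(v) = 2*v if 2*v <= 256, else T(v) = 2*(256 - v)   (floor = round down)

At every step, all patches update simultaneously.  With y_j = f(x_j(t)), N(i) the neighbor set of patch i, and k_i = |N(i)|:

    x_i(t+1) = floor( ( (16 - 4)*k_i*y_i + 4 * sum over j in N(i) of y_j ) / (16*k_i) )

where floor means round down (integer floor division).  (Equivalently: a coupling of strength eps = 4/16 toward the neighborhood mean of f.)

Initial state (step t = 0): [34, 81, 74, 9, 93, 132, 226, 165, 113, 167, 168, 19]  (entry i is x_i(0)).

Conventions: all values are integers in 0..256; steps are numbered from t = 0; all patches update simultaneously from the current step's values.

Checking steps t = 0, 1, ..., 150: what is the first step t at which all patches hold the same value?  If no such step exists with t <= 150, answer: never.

Simulating step by step:
t=0: [34, 81, 74, 9, 93, 132, 226, 165, 113, 167, 168, 19]  (not all equal)
t=1: [70, 113, 107, 43, 128, 157, 204, 177, 147, 176, 175, 39]  (not all equal)
t=2: [113, 153, 146, 81, 170, 175, 201, 189, 179, 188, 188, 71]  (not all equal)
t=3: [164, 188, 182, 125, 193, 191, 206, 201, 199, 201, 202, 112]  (not all equal)
t=4: [199, 208, 203, 176, 208, 206, 214, 212, 213, 212, 214, 163]  (not all equal)
t=5: [216, 219, 216, 205, 219, 217, 222, 221, 222, 221, 222, 199]  (not all equal)
t=6: [225, 226, 225, 220, 226, 225, 228, 227, 228, 227, 228, 217]  (not all equal)
t=7: [230, 231, 230, 227, 230, 230, 231, 231, 231, 231, 231, 226]  (not all equal)
t=8: [233, 233, 233, 232, 233, 233, 233, 233, 233, 233, 233, 231]  (not all equal)
t=9: [235, 235, 234, 234, 234, 234, 234, 234, 235, 234, 235, 234]  (not all equal)
t=10: [236, 236, 236, 236, 236, 236, 236, 236, 236, 236, 236, 236]  (all equal)

Answer: 10
Key observation: Synchronization is absorbing here: once all patches are equal they stay equal, and step 10 is the first all-equal step.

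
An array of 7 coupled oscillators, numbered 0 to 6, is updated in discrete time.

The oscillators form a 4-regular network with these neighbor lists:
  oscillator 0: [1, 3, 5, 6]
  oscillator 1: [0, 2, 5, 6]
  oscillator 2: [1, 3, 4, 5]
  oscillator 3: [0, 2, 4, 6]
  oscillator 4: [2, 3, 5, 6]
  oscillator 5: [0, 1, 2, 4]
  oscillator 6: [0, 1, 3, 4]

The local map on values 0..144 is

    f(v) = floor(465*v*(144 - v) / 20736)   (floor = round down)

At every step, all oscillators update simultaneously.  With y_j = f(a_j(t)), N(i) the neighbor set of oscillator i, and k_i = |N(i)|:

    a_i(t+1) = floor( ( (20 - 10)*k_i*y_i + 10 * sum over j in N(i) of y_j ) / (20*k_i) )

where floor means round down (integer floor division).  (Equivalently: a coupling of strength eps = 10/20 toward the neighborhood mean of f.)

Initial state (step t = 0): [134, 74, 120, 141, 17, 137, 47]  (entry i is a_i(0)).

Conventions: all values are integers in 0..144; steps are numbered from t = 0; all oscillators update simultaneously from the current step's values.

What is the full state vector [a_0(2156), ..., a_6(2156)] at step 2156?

Simulating step by step:
t=0: [134, 74, 120, 141, 17, 137, 47]
t=1: [46, 85, 56, 35, 48, 42, 76]
t=2: [101, 108, 104, 96, 102, 101, 107]
t=3: [95, 90, 94, 98, 95, 95, 91]
t=4: [104, 106, 104, 103, 104, 104, 106]
t=5: [92, 91, 92, 93, 92, 92, 91]
t=6: [107, 107, 107, 106, 107, 107, 107]
t=7: [88, 88, 88, 89, 88, 88, 88]
t=8: [109, 110, 109, 109, 109, 110, 109]
t=9: [84, 83, 84, 85, 84, 83, 84]
t=10: [112, 113, 112, 112, 112, 113, 112]
t=11: [79, 78, 79, 80, 79, 78, 79]
t=12: [114, 115, 114, 114, 114, 115, 114]
t=13: [75, 74, 75, 76, 75, 74, 75]
t=14: [115, 116, 115, 115, 115, 116, 115]
t=15: [73, 72, 73, 74, 73, 72, 73]
t=16: [116, 116, 116, 116, 116, 116, 116]
t=17: [72, 72, 72, 72, 72, 72, 72]
t=18: [116, 116, 116, 116, 116, 116, 116]

Answer: [116, 116, 116, 116, 116, 116, 116]
Key observation: The state at step 16, [116, 116, 116, 116, 116, 116, 116], reappears at step 18: the system is in a cycle of period 2 from step 16 on.  Therefore the state at step 2156 equals the state at step 16 + ((2156 - 16) mod 2) = 16, which is [116, 116, 116, 116, 116, 116, 116].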